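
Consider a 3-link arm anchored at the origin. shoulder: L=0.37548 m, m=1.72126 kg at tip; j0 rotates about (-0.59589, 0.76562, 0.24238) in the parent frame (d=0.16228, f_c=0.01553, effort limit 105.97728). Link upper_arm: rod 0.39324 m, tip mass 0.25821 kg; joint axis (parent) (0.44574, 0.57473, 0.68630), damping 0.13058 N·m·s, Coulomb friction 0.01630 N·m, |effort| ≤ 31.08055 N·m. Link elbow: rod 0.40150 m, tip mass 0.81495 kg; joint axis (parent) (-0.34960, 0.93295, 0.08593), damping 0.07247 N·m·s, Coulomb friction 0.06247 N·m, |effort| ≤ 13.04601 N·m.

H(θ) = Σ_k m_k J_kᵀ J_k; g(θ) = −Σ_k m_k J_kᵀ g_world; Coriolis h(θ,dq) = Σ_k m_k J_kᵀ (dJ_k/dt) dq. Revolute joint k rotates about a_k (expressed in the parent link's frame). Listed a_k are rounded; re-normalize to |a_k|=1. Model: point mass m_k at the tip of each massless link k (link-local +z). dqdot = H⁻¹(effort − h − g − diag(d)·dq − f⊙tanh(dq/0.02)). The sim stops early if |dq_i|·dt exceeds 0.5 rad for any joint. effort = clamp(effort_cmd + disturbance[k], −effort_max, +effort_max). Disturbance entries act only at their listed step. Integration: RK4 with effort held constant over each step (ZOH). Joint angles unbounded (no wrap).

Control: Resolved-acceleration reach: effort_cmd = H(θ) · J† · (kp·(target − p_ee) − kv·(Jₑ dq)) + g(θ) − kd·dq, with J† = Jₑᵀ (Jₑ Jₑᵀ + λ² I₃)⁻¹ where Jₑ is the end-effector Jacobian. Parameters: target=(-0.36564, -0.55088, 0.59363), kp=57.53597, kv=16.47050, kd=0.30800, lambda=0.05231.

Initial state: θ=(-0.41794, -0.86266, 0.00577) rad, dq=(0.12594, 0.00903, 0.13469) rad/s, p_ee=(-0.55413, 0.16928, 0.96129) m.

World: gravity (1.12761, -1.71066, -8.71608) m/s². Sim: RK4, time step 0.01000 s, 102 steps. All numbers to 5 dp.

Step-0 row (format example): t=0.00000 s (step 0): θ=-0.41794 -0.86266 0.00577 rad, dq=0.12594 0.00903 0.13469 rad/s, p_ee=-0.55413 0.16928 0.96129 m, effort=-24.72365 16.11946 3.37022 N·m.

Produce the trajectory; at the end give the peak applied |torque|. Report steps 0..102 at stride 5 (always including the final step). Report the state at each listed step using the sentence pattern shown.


t=0.05000 s (step 5): θ=-0.46354 -0.86937 0.10066 rad, dq=-2.08691 -0.86698 4.18130 rad/s, p_ee=-0.55919 0.13843 0.96750 m, effort=-23.23857 5.71376 1.53236 N·m.
t=0.10000 s (step 10): θ=-0.62702 -0.99842 0.44298 rad, dq=-3.80473 -3.70931 8.08157 rad/s, p_ee=-0.57243 0.06071 0.95215 m, effort=5.89022 0.65807 1.24062 N·m.
t=0.15000 s (step 15): θ=-0.78712 -1.14737 0.79152 rad, dq=-2.50063 -1.89110 5.76870 rad/s, p_ee=-0.58198 -0.03949 0.90194 m, effort=19.51535 -1.57688 0.11299 N·m.
t=0.20000 s (step 20): θ=-0.88332 -1.18825 1.03479 rad, dq=-1.45607 0.09340 4.13305 rad/s, p_ee=-0.57985 -0.13195 0.84954 m, effort=18.04893 -1.57407 -1.10379 N·m.
t=0.25000 s (step 25): θ=-0.94186 -1.15296 1.21560 rad, dq=-0.95285 1.20939 3.16315 rad/s, p_ee=-0.56369 -0.20717 0.80333 m, effort=14.62198 -1.06293 -1.85909 N·m.
t=0.30000 s (step 30): θ=-0.98361 -1.07433 1.35469 rad, dq=-0.75156 1.88226 2.42769 rad/s, p_ee=-0.53937 -0.26505 0.76304 m, effort=12.01364 -0.66165 -2.27927 N·m.
t=0.35000 s (step 35): θ=-1.01955 -0.96794 1.46016 rad, dq=-0.70253 2.34676 1.80884 rad/s, p_ee=-0.51323 -0.30824 0.72795 m, effort=10.47374 -0.37180 -2.44276 N·m.
t=0.40000 s (step 40): θ=-1.05506 -0.84116 1.53700 rad, dq=-0.72537 2.71105 1.27955 rad/s, p_ee=-0.48943 -0.33997 0.69760 m, effort=9.72059 -0.13076 -2.41461 N·m.
t=0.45000 s (step 45): θ=-1.09261 -0.69740 1.58946 rad, dq=-0.77972 3.03423 0.83167 rad/s, p_ee=-0.46996 -0.36316 0.67160 m, effort=9.45157 0.09674 -2.25850 N·m.
t=0.50000 s (step 50): θ=-1.13326 -0.53768 1.62139 rad, dq=-0.84738 3.35444 0.45672 rad/s, p_ee=-0.45542 -0.38005 0.64949 m, effort=9.46260 0.32182 -2.02825 N·m.
t=0.55000 s (step 55): θ=-1.17741 -0.36174 1.63618 rad, dq=-0.91805 3.67974 0.14451 rad/s, p_ee=-0.44575 -0.39208 0.63080 m, effort=9.70818 0.52803 -1.76607 N·m.
t=0.60000 s (step 60): θ=-1.22467 -0.17153 1.63716 rad, dq=-0.96284 3.87539 -0.08168 rad/s, p_ee=-0.44072 -0.39991 0.61510 m, effort=10.50985 0.61717 -1.55913 N·m.
t=0.65000 s (step 65): θ=-1.27131 0.01539 1.62953 rad, dq=-0.86311 3.42859 -0.20581 rad/s, p_ee=-0.43998 -0.40360 0.60229 m, effort=12.50809 0.38973 -1.41087 N·m.
t=0.70000 s (step 70): θ=-1.30598 0.15003 1.61900 rad, dq=-0.48648 1.81581 -0.19843 rad/s, p_ee=-0.44265 -0.40476 0.59381 m, effort=14.02434 0.20633 -1.24490 N·m.
t=0.75000 s (step 75): θ=-1.31944 0.19794 1.60992 rad, dq=-0.07674 0.24073 -0.17497 rad/s, p_ee=-0.44597 -0.40627 0.59091 m, effort=13.10451 0.40193 -1.02144 N·m.
t=0.80000 s (step 80): θ=-1.31767 0.19347 1.60025 rad, dq=0.10724 -0.24538 -0.22017 rad/s, p_ee=-0.44839 -0.40866 0.59277 m, effort=11.35480 0.59632 -0.83431 N·m.
t=0.85000 s (step 85): θ=-1.31201 0.18592 1.58779 rad, dq=0.09782 0.01160 -0.27521 rad/s, p_ee=-0.44992 -0.41100 0.59698 m, effort=10.13340 0.67377 -0.75085 N·m.
t=0.90000 s (step 90): θ=-1.30900 0.19642 1.57341 rad, dq=0.01881 0.40719 -0.29683 rad/s, p_ee=-0.45089 -0.41300 0.60128 m, effort=9.79277 0.66968 -0.74034 N·m.
t=0.95000 s (step 95): θ=-1.30988 0.22416 1.55848 rad, dq=-0.04753 0.66613 -0.29763 rad/s, p_ee=-0.45162 -0.41476 0.60468 m, effort=9.97181 0.62679 -0.74618 N·m.
t=1.00000 s (step 100): θ=-1.31302 0.25940 1.54385 rad, dq=-0.07154 0.71481 -0.28681 rad/s, p_ee=-0.45237 -0.41644 0.60729 m, effort=10.27236 0.60414 -0.73714 N·m.
t=1.02000 s (step 102): θ=-1.31445 0.27351 1.53816 rad, dq=-0.07117 0.69408 -0.28215 rad/s, p_ee=-0.45270 -0.41712 0.60820 m.
max |effort| (N·m): 24.72365


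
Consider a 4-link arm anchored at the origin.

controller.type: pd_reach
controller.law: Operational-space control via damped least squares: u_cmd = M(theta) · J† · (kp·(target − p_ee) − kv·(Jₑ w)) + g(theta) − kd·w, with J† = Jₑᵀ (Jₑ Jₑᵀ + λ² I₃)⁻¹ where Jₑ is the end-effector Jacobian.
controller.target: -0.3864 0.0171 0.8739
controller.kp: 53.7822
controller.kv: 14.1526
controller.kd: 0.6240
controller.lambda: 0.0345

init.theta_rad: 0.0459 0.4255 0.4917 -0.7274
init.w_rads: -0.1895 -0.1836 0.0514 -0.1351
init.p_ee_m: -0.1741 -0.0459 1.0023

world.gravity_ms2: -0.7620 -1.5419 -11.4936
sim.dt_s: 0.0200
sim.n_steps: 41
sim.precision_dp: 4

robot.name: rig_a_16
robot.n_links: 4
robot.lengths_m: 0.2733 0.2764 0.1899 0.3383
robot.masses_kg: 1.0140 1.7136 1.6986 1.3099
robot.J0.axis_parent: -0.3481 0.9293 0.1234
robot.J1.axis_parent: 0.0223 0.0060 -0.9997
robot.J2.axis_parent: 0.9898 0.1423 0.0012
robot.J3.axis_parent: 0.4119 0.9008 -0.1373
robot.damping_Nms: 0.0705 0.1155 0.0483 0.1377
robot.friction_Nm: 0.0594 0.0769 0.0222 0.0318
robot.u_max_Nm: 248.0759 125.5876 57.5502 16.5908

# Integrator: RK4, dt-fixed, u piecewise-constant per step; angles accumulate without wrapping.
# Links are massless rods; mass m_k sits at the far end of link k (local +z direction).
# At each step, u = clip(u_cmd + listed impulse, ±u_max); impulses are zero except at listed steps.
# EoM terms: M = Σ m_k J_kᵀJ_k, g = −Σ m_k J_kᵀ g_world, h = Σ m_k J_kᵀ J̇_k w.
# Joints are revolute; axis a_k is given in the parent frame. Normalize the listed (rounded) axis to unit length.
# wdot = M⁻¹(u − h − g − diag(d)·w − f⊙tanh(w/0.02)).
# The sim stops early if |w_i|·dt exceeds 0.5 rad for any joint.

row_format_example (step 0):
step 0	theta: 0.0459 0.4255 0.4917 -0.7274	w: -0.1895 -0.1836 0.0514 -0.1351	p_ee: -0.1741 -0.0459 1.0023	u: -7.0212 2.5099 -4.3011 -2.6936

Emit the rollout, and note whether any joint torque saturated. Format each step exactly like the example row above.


step 1	theta: 0.0419 0.4259 0.4955 -0.7354	w: -0.2125 0.1513 0.2996 -0.6813	p_ee: -0.1796 -0.0467 1.0001	u: -2.3994 1.6816 -4.6444 -1.0357
step 2	theta: 0.0371 0.4273 0.5012 -0.7527	w: -0.2744 0.0255 0.2827 -1.0417	p_ee: -0.1878 -0.0460 0.9961	u: 1.2157 1.3344 -4.8392 0.1433
step 3	theta: 0.0312 0.4289 0.5069 -0.7747	w: -0.3162 0.1141 0.2806 -1.1568	p_ee: -0.1976 -0.0444 0.9911	u: 3.8176 0.9681 -4.9294 0.9102
step 4	theta: 0.0244 0.4313 0.5120 -0.7981	w: -0.3585 0.1096 0.2210 -1.1920	p_ee: -0.2082 -0.0421 0.9857	u: 5.9276 0.7468 -4.9750 1.4607
step 5	theta: 0.0170 0.4338 0.5158 -0.8216	w: -0.3907 0.1220 0.1597 -1.1632	p_ee: -0.2192 -0.0396 0.9800	u: 7.6294 0.5744 -4.9924 1.8521
step 6	theta: 0.0089 0.4363 0.5184 -0.8443	w: -0.4151 0.1191 0.0945 -1.1073	p_ee: -0.2302 -0.0368 0.9742	u: 9.0528 0.4566 -4.9960 2.1421
step 7	theta: 0.0005 0.4388 0.5198 -0.8656	w: -0.4310 0.1142 0.0350 -1.0370	p_ee: -0.2411 -0.0340 0.9685	u: 10.2490 0.3740 -4.9908 2.3606
step 8	theta: -0.0082 0.4412 0.5201 -0.8856	w: -0.4385 0.1125 -0.0130 -0.9616	p_ee: -0.2516 -0.0311 0.9628	u: 11.2545 0.3164 -4.9835 2.5287
step 9	theta: -0.0170 0.4437 0.5195 -0.9040	w: -0.4381 0.1169 -0.0457 -0.8873	p_ee: -0.2617 -0.0284 0.9574	u: 12.0944 0.2776 -4.9811 2.6601
step 10	theta: -0.0257 0.4460 0.5184 -0.9210	w: -0.4335 0.1084 -0.0768 -0.8175	p_ee: -0.2714 -0.0257 0.9521	u: 12.8143 0.2628 -4.9747 2.7647
step 11	theta: -0.0342 0.4483 0.5167 -0.9367	w: -0.4245 0.0990 -0.1023 -0.7509	p_ee: -0.2806 -0.0231 0.9470	u: 13.4185 0.2595 -4.9622 2.8476
step 12	theta: -0.0426 0.4503 0.5145 -0.9510	w: -0.4120 0.0897 -0.1219 -0.6884	p_ee: -0.2893 -0.0207 0.9421	u: 13.9211 0.2643 -4.9448 2.9141
step 13	theta: -0.0506 0.4521 0.5120 -0.9642	w: -0.3966 0.0807 -0.1364 -0.6308	p_ee: -0.2974 -0.0184 0.9375	u: 14.3355 0.2750 -4.9234 2.9680
step 14	theta: -0.0584 0.4537 0.5092 -0.9762	w: -0.3791 0.0721 -0.1464 -0.5779	p_ee: -0.3050 -0.0162 0.9331	u: 14.6732 0.2897 -4.8986 3.0121
step 15	theta: -0.0658 0.4552 0.5063 -0.9873	w: -0.3602 0.0638 -0.1526 -0.5296	p_ee: -0.3121 -0.0141 0.9289	u: 14.9446 0.3071 -4.8712 3.0484
step 16	theta: -0.0728 0.4565 0.5032 -0.9974	w: -0.3403 0.0561 -0.1557 -0.4857	p_ee: -0.3187 -0.0122 0.9250	u: 15.1590 0.3261 -4.8416 3.0785
step 17	theta: -0.0794 0.4576 0.5002 -1.0067	w: -0.3199 0.0488 -0.1562 -0.4457	p_ee: -0.3248 -0.0104 0.9213	u: 15.3245 0.3460 -4.8105 3.1035
step 18	theta: -0.0855 0.4586 0.4971 -1.0153	w: -0.2994 0.0422 -0.1547 -0.4094	p_ee: -0.3304 -0.0086 0.9178	u: 15.4483 0.3658 -4.7782 3.1243
step 19	theta: -0.0913 0.4595 0.4941 -1.0231	w: -0.2790 0.0364 -0.1514 -0.3764	p_ee: -0.3356 -0.0070 0.9146	u: 15.5366 0.3852 -4.7452 3.1416
step 20	theta: -0.0967 0.4602 0.4912 -1.0303	w: -0.2590 0.0315 -0.1466 -0.3463	p_ee: -0.3404 -0.0055 0.9116	u: 15.5950 0.4035 -4.7119 3.1561
step 21	theta: -0.1017 0.4609 0.4883 -1.0370	w: -0.2396 0.0274 -0.1408 -0.3188	p_ee: -0.3447 -0.0041 0.9087	u: 15.6287 0.4207 -4.6787 3.1681
step 22	theta: -0.1063 0.4614 0.4856 -1.0431	w: -0.2209 0.0242 -0.1342 -0.2937	p_ee: -0.3487 -0.0028 0.9061	u: 15.6424 0.4367 -4.6460 3.1781
step 23	theta: -0.1105 0.4620 0.4830 -1.0487	w: -0.2031 0.0215 -0.1271 -0.2708	p_ee: -0.3524 -0.0015 0.9037	u: 15.6401 0.4514 -4.6140 3.1865
step 24	theta: -0.1144 0.4624 0.4806 -1.0539	w: -0.1863 0.0193 -0.1197 -0.2499	p_ee: -0.3557 -0.0004 0.9014	u: 15.6253 0.4650 -4.5831 3.1934
step 25	theta: -0.1179 0.4629 0.4783 -1.0587	w: -0.1704 0.0174 -0.1122 -0.2308	p_ee: -0.3587 0.0007 0.8993	u: 15.6010 0.4775 -4.5533 3.1992
step 26	theta: -0.1212 0.4633 0.4762 -1.0631	w: -0.1555 0.0158 -0.1048 -0.2132	p_ee: -0.3614 0.0018 0.8974	u: 15.5697 0.4890 -4.5250 3.2040
step 27	theta: -0.1242 0.4636 0.4742 -1.0672	w: -0.1416 0.0144 -0.0975 -0.1972	p_ee: -0.3639 0.0027 0.8956	u: 15.5333 0.4995 -4.4981 3.2079
step 28	theta: -0.1269 0.4640 0.4724 -1.0710	w: -0.1288 0.0132 -0.0904 -0.1824	p_ee: -0.3661 0.0036 0.8939	u: 15.4936 0.5093 -4.4726 3.2112
step 29	theta: -0.1293 0.4643 0.4707 -1.0745	w: -0.1168 0.0121 -0.0836 -0.1689	p_ee: -0.3682 0.0045 0.8924	u: 15.4517 0.5182 -4.4487 3.2139
step 30	theta: -0.1315 0.4646 0.4691 -1.0778	w: -0.1058 0.0111 -0.0771 -0.1565	p_ee: -0.3700 0.0053 0.8910	u: 15.4089 0.5264 -4.4263 3.2162
step 31	theta: -0.1335 0.4649 0.4677 -1.0808	w: -0.0957 0.0102 -0.0709 -0.1450	p_ee: -0.3717 0.0060 0.8897	u: 15.3659 0.5339 -4.4054 3.2181
step 32	theta: -0.1354 0.4651 0.4664 -1.0836	w: -0.0864 0.0094 -0.0651 -0.1345	p_ee: -0.3731 0.0067 0.8885	u: 15.3234 0.5408 -4.3860 3.2197
step 33	theta: -0.1370 0.4654 0.4652 -1.0862	w: -0.0779 0.0086 -0.0596 -0.1248	p_ee: -0.3745 0.0074 0.8874	u: 15.2821 0.5471 -4.3679 3.2210
step 34	theta: -0.1385 0.4656 0.4641 -1.0886	w: -0.0702 0.0079 -0.0545 -0.1159	p_ee: -0.3757 0.0080 0.8864	u: 15.2422 0.5530 -4.3512 3.2221
step 35	theta: -0.1398 0.4658 0.4631 -1.0908	w: -0.0631 0.0073 -0.0497 -0.1076	p_ee: -0.3768 0.0086 0.8855	u: 15.2040 0.5583 -4.3358 3.2231
step 36	theta: -0.1410 0.4661 0.4622 -1.0928	w: -0.0567 0.0067 -0.0453 -0.0999	p_ee: -0.3777 0.0091 0.8847	u: 15.1678 0.5632 -4.3216 3.2239
step 37	theta: -0.1421 0.4662 0.4613 -1.0948	w: -0.0509 0.0062 -0.0412 -0.0929	p_ee: -0.3786 0.0096 0.8839	u: 15.1338 0.5677 -4.3085 3.2246
step 38	theta: -0.1430 0.4664 0.4606 -1.0966	w: -0.0456 0.0056 -0.0375 -0.0863	p_ee: -0.3794 0.0101 0.8832	u: 15.1020 0.5718 -4.2963 3.2252
step 39	theta: -0.1439 0.4666 0.4599 -1.0982	w: -0.0409 0.0051 -0.0341 -0.0802	p_ee: -0.3801 0.0105 0.8826	u: 15.0725 0.5755 -4.2852 3.2257
step 40	theta: -0.1446 0.4668 0.4593 -1.0998	w: -0.0366 0.0046 -0.0311 -0.0746	p_ee: -0.3807 0.0109 0.8820	u: 15.0453 0.5789 -4.2748 3.2262
step 41	theta: -0.1453 0.4670 0.4588 -1.1012	w: -0.0328 0.0041 -0.0284 -0.0693	p_ee: -0.3813 0.0113 0.8814
any joint saturated: no


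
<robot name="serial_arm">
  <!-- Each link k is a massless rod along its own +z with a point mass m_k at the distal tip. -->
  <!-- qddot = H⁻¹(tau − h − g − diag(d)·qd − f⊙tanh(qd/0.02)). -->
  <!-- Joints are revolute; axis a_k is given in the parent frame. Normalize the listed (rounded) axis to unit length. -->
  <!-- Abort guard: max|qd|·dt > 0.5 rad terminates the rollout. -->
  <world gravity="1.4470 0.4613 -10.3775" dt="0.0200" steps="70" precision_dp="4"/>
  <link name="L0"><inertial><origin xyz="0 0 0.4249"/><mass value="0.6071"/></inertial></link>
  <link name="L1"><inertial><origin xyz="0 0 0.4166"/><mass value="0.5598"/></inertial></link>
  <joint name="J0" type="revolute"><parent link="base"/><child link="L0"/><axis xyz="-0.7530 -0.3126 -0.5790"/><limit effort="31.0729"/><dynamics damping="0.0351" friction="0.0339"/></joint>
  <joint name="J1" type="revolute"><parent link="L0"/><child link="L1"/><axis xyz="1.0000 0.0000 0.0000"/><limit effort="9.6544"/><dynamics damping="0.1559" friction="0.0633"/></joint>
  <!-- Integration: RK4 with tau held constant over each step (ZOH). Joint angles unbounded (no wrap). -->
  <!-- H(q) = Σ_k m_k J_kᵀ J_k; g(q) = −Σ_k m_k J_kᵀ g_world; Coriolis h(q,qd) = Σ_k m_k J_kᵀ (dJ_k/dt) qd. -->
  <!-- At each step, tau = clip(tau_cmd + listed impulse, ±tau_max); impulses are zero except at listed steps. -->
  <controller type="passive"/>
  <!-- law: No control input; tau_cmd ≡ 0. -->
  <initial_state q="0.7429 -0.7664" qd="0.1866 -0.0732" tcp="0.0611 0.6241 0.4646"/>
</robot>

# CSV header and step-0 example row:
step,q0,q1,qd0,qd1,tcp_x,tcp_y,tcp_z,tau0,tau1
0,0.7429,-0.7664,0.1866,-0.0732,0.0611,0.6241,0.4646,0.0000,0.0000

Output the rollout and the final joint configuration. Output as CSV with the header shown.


step,q0,q1,qd0,qd1,tcp_x,tcp_y,tcp_z,tau0,tau1
1,0.7490,-0.7694,0.4240,-0.2262,0.0629,0.6262,0.4608,0.0000,0.0000
2,0.7599,-0.7753,0.6749,-0.3560,0.0663,0.6299,0.4536,0.0000,0.0000
3,0.7761,-0.7835,0.9437,-0.4569,0.0713,0.6352,0.4431,0.0000,0.0000
4,0.7978,-0.7933,1.2340,-0.5238,0.0780,0.6418,0.4295,0.0000,0.0000
5,0.8256,-0.8042,1.5493,-0.5512,0.0866,0.6496,0.4126,0.0000,0.0000
6,0.8600,-0.8151,1.8924,-0.5339,0.0972,0.6583,0.3925,0.0000,0.0000
7,0.9015,-0.8252,2.2657,-0.4660,0.1100,0.6677,0.3693,0.0000,0.0000
8,0.9508,-0.8334,2.6708,-0.3416,0.1251,0.6773,0.3430,0.0000,0.0000
9,1.0086,-0.8384,3.1089,-0.1541,0.1430,0.6869,0.3139,0.0000,0.0000
10,1.0754,-0.8391,3.5743,0.0912,0.1636,0.6959,0.2821,0.0000,0.0000
11,1.1516,-0.8346,4.0504,0.3658,0.1873,0.7038,0.2477,0.0000,0.0000
12,1.2376,-0.8238,4.5611,0.7303,0.2143,0.7101,0.2109,0.0000,0.0000
13,1.3342,-0.8048,5.1031,1.1923,0.2445,0.7142,0.1723,0.0000,0.0000
14,1.4420,-0.7755,5.6722,1.7592,0.2778,0.7157,0.1321,0.0000,0.0000
15,1.5613,-0.7337,6.2623,2.4374,0.3141,0.7142,0.0908,0.0000,0.0000
16,1.6925,-0.6772,6.8642,3.2291,0.3529,0.7093,0.0487,0.0000,0.0000
17,1.8358,-0.6038,7.4624,4.1257,0.3933,0.7006,0.0059,0.0000,0.0000
18,1.9908,-0.5117,8.0296,5.0955,0.4342,0.6876,-0.0377,0.0000,0.0000
19,2.1565,-0.4000,8.5211,6.0671,0.4744,0.6696,-0.0822,0.0000,0.0000
20,2.3308,-0.2698,8.8769,6.9224,0.5120,0.6456,-0.1281,0.0000,0.0000
21,2.5103,-0.1248,9.0440,7.5263,0.5456,0.6141,-0.1749,0.0000,0.0000
22,2.6912,0.0290,9.0120,7.7942,0.5741,0.5738,-0.2216,0.0000,0.0000
23,2.8697,0.1848,8.8222,7.7323,0.5969,0.5243,-0.2663,0.0000,0.0000
24,3.0434,0.3366,8.5387,7.4090,0.6142,0.4659,-0.3065,0.0000,0.0000
25,3.2110,0.4799,8.2151,6.9028,0.6264,0.4001,-0.3401,0.0000,0.0000
26,3.3720,0.6119,7.8819,6.2752,0.6342,0.3287,-0.3655,0.0000,0.0000
27,3.5263,0.7304,7.5509,5.5690,0.6383,0.2539,-0.3820,0.0000,0.0000
28,3.6740,0.8343,7.2214,4.8149,0.6393,0.1778,-0.3893,0.0000,0.0000
29,3.8151,0.9229,6.8875,4.0381,0.6379,0.1022,-0.3878,0.0000,0.0000
30,3.9495,0.9958,6.5417,3.2611,0.6347,0.0286,-0.3782,0.0000,0.0000
31,4.0767,1.0535,6.1780,2.5054,0.6300,-0.0417,-0.3613,0.0000,0.0000
32,4.1964,1.0963,5.7936,1.7909,0.6242,-0.1079,-0.3384,0.0000,0.0000
33,4.3083,1.1255,5.3894,1.1351,0.6177,-0.1694,-0.3105,0.0000,0.0000
34,4.4119,1.1422,4.9696,0.5517,0.6105,-0.2257,-0.2786,0.0000,0.0000
35,4.5070,1.1481,4.5407,0.0500,0.6028,-0.2766,-0.2439,0.0000,0.0000
36,4.5936,1.1451,4.1209,-0.3330,0.5946,-0.3220,-0.2074,0.0000,0.0000
37,4.6719,1.1353,3.7093,-0.6248,0.5861,-0.3619,-0.1701,0.0000,0.0000
38,4.7421,1.1206,3.3095,-0.8353,0.5773,-0.3965,-0.1330,0.0000,0.0000
39,4.8044,1.1024,2.9256,-0.9707,0.5684,-0.4260,-0.0969,0.0000,0.0000
40,4.8592,1.0822,2.5598,-1.0390,0.5596,-0.4508,-0.0625,0.0000,0.0000
41,4.9069,1.0613,2.2129,-1.0494,0.5511,-0.4713,-0.0305,0.0000,0.0000
42,4.9478,1.0406,1.8841,-1.0111,0.5432,-0.4880,-0.0014,0.0000,0.0000
43,4.9824,1.0211,1.5717,-0.9337,0.5359,-0.5012,0.0244,0.0000,0.0000
44,5.0108,1.0034,1.2734,-0.8258,0.5296,-0.5116,0.0465,0.0000,0.0000
45,5.0334,0.9882,0.9865,-0.6959,0.5243,-0.5194,0.0648,0.0000,0.0000
46,5.0503,0.9757,0.7082,-0.5511,0.5203,-0.5250,0.0790,0.0000,0.0000
47,5.0618,0.9662,0.4356,-0.3983,0.5175,-0.5288,0.0891,0.0000,0.0000
48,5.0678,0.9598,0.1661,-0.2432,0.5162,-0.5308,0.0950,0.0000,0.0000
49,5.0684,0.9565,-0.1016,-0.0894,0.5163,-0.5313,0.0966,0.0000,0.0000
50,5.0637,0.9562,-0.3703,0.0500,0.5179,-0.5302,0.0941,0.0000,0.0000
51,5.0535,0.9582,-0.6528,0.1480,0.5211,-0.5277,0.0876,0.0000,0.0000
52,5.0376,0.9620,-0.9403,0.2321,0.5260,-0.5234,0.0772,0.0000,0.0000
53,5.0158,0.9673,-1.2340,0.2986,0.5324,-0.5173,0.0630,0.0000,0.0000
54,4.9882,0.9738,-1.5352,0.3439,0.5403,-0.5091,0.0452,0.0000,0.0000
55,4.9544,0.9809,-1.8446,0.3645,0.5496,-0.4984,0.0240,0.0000,0.0000
56,4.9143,0.9882,-2.1627,0.3571,0.5602,-0.4848,-0.0005,0.0000,0.0000
57,4.8678,0.9950,-2.4892,0.3186,0.5718,-0.4681,-0.0278,0.0000,0.0000
58,4.8147,1.0007,-2.8233,0.2466,0.5843,-0.4477,-0.0578,0.0000,0.0000
59,4.7548,1.0046,-3.1634,0.1394,0.5973,-0.4232,-0.0898,0.0000,0.0000
60,4.6881,1.0060,-3.5056,0.0006,0.6106,-0.3943,-0.1234,0.0000,0.0000
61,4.6147,1.0047,-3.8372,-0.1396,0.6237,-0.3605,-0.1580,0.0000,0.0000
62,4.5347,1.0002,-4.1652,-0.3108,0.6361,-0.3216,-0.1930,0.0000,0.0000
63,4.4481,0.9920,-4.4861,-0.5125,0.6473,-0.2774,-0.2276,0.0000,0.0000
64,4.3553,0.9796,-4.7944,-0.7381,0.6569,-0.2278,-0.2609,0.0000,0.0000
65,4.2565,0.9624,-5.0840,-0.9785,0.6643,-0.1730,-0.2920,0.0000,0.0000
66,4.1521,0.9404,-5.3488,-1.2225,0.6690,-0.1134,-0.3200,0.0000,0.0000
67,4.0427,0.9136,-5.5826,-1.4571,0.6705,-0.0493,-0.3440,0.0000,0.0000
68,3.9291,0.8823,-5.7794,-1.6679,0.6684,0.0183,-0.3632,0.0000,0.0000
69,3.8118,0.8471,-5.9336,-1.8402,0.6622,0.0887,-0.3769,0.0000,0.0000
70,3.6920,0.8090,-6.0399,-1.9598,0.6517,0.1606,-0.3846,,
# final q (rad): 3.6920 0.8090


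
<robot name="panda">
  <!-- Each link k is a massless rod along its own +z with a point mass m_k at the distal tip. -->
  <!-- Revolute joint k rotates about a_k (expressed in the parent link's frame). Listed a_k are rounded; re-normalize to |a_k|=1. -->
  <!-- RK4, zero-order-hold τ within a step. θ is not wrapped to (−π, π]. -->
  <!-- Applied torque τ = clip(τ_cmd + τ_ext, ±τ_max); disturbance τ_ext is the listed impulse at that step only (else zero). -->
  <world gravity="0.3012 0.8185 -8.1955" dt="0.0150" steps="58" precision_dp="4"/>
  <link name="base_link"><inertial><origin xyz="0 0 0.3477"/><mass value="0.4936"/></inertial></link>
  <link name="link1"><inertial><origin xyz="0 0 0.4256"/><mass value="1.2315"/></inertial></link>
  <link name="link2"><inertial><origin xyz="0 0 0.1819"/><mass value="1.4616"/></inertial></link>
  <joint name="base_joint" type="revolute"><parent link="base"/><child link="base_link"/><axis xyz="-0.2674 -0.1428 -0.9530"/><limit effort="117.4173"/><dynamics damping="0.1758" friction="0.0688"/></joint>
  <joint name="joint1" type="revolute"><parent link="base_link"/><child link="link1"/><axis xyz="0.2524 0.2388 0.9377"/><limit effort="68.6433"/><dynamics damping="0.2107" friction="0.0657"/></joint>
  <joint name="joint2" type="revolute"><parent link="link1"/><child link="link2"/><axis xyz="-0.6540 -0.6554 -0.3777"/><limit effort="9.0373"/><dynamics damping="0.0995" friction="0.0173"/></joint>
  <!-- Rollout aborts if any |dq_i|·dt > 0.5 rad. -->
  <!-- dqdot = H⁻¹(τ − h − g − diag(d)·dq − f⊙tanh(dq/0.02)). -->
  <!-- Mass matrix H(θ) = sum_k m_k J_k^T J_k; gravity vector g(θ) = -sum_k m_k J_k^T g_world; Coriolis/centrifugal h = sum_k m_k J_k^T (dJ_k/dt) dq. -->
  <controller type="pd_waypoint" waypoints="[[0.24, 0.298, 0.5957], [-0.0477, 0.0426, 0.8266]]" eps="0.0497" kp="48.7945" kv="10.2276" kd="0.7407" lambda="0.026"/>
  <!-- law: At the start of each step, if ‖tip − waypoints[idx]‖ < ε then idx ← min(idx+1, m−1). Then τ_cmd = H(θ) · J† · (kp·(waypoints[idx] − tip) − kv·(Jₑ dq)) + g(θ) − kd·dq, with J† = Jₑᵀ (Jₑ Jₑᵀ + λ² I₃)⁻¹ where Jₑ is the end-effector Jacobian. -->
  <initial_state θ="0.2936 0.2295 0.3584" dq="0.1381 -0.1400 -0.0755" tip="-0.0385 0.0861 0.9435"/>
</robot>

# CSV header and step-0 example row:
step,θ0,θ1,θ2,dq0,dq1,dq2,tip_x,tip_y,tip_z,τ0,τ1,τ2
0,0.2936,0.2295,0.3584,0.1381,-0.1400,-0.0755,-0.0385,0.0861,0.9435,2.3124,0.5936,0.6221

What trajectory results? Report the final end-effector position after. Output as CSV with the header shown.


step,θ0,θ1,θ2,dq0,dq1,dq2,tip_x,tip_y,tip_z,τ0,τ1,τ2
1,0.3134,0.2590,0.3719,2.2407,3.5770,1.6617,-0.0381,0.0879,0.9428,0.0698,-1.7592,-0.8779
2,0.3281,0.2739,0.3785,0.0371,-0.9883,-0.5173,-0.0381,0.0901,0.9423,1.8429,1.7242,0.7441
3,0.3527,0.3045,0.3929,2.9141,4.4154,2.1592,-0.0378,0.0932,0.9414,-0.9640,-1.9507,-1.4640
4,0.3703,0.3185,0.4002,-0.1861,-1.8009,-0.8726,-0.0380,0.0964,0.9408,1.6978,2.6732,0.8757
5,0.3979,0.3495,0.4157,3.4519,5.1415,2.6028,-0.0379,0.1004,0.9397,-1.6901,-2.2106,-1.9400
6,0.4181,0.3643,0.4241,-0.3218,-2.3255,-1.1121,-0.0381,0.1044,0.9389,1.6076,3.3141,0.9718
7,0.4469,0.3941,0.4398,3.7426,5.4736,2.8446,-0.0380,0.1088,0.9376,-2.0794,-2.2823,-2.2137
8,0.4700,0.4113,0.4500,-0.2342,-2.3417,-1.1075,-0.0381,0.1134,0.9365,1.4034,3.5173,0.9089
9,0.4991,0.4388,0.4652,3.7241,5.2522,2.7943,-0.0379,0.1182,0.9352,-2.1286,-2.0073,-2.2289
10,0.5250,0.4591,0.4775,0.1124,-1.8127,-0.8230,-0.0379,0.1232,0.9339,1.0239,3.2701,0.6433
11,0.5539,0.4839,0.4920,3.4289,4.5310,2.4809,-0.0377,0.1283,0.9324,-1.9002,-1.3961,-2.0176
12,0.5822,0.5069,0.5062,0.6234,-0.9345,-0.3386,-0.0374,0.1336,0.9308,0.5367,2.7207,0.2291
13,0.6111,0.5300,0.5204,3.0170,3.6039,2.0457,-0.0371,0.1390,0.9292,-1.5575,-0.6463,-1.6973
14,0.6412,0.5545,0.5359,1.1667,0.0018,0.1775,-0.0366,0.1445,0.9275,0.0377,2.0951,-0.2050
15,0.6705,0.5768,0.5503,2.6283,2.7354,1.6312,-0.0361,0.1501,0.9257,-1.2382,0.0555,-1.3863
16,0.7016,0.6015,0.5664,1.5990,0.7265,0.6004,-0.0355,0.1559,0.9237,-0.3630,1.6060,-0.5644
17,0.7317,0.6237,0.5815,2.3664,2.1274,1.3601,-0.0347,0.1617,0.9218,-1.0378,0.5593,-1.1877
18,0.7634,0.6480,0.5981,1.8910,1.1829,0.8902,-0.0339,0.1676,0.9196,-0.6457,1.3022,-0.8161
19,0.7945,0.6705,0.6141,2.2311,1.7734,1.2273,-0.0329,0.1736,0.9174,-0.9554,0.8650,-1.0982
20,0.8265,0.6941,0.6311,2.0536,1.3981,1.0608,-0.0318,0.1797,0.9150,-0.8245,1.1698,-0.9712
21,0.8583,0.7166,0.6481,2.1827,1.5952,1.1949,-0.0305,0.1859,0.9126,-0.9583,1.0298,-1.0889
22,0.8907,0.7395,0.6657,2.1319,1.4623,1.1596,-0.0292,0.1922,0.9100,-0.9415,1.1441,-1.0684
23,0.9230,0.7617,0.6835,2.1746,1.5038,1.2162,-0.0276,0.1985,0.9074,-1.0073,1.1206,-1.1232
24,0.9555,0.7839,0.7018,2.1645,1.4514,1.2264,-0.0260,0.2048,0.9045,-1.0310,1.1688,-1.1401
25,0.9881,0.8056,0.7204,2.1758,1.4409,1.2596,-0.0242,0.2112,0.9016,-1.0760,1.1823,-1.1761
26,1.0207,0.8269,0.7395,2.1727,1.4073,1.2826,-0.0222,0.2177,0.8986,-1.1116,1.2125,-1.2040
27,1.0532,0.8478,0.7589,2.1715,1.3802,1.3101,-0.0201,0.2241,0.8954,-1.1517,1.2357,-1.2360
28,1.0858,0.8683,0.7787,2.1651,1.3471,1.3358,-0.0179,0.2306,0.8921,-1.1902,1.2623,-1.2668
29,1.1182,0.8882,0.7990,2.1566,1.3134,1.3620,-0.0155,0.2371,0.8886,-1.2294,1.2879,-1.2984
30,1.1504,0.9076,0.8196,2.1447,1.2770,1.3876,-0.0129,0.2436,0.8851,-1.2684,1.3141,-1.3300
31,1.1825,0.9265,0.8406,2.1300,1.2390,1.4128,-0.0102,0.2500,0.8814,-1.3073,1.3403,-1.3618
32,1.2143,0.9448,0.8619,2.1125,1.1992,1.4373,-0.0073,0.2564,0.8775,-1.3460,1.3666,-1.3936
33,1.2458,0.9624,0.8836,2.0922,1.1580,1.4610,-0.0042,0.2628,0.8736,-1.3844,1.3928,-1.4253
34,1.2771,0.9795,0.9057,2.0693,1.1154,1.4837,-0.0010,0.2691,0.8695,-1.4224,1.4189,-1.4568
35,1.3079,0.9959,0.9281,2.0440,1.0717,1.5053,0.0024,0.2753,0.8653,-1.4599,1.4448,-1.4880
36,1.3384,1.0116,0.9508,2.0163,1.0271,1.5256,0.0060,0.2814,0.8610,-1.4968,1.4704,-1.5187
37,1.3684,1.0267,0.9738,1.9864,0.9818,1.5445,0.0097,0.2875,0.8566,-1.5330,1.4956,-1.5488
38,1.3979,1.0411,0.9971,1.9545,0.9359,1.5618,0.0136,0.2934,0.8521,-1.5684,1.5203,-1.5782
39,1.4270,1.0547,1.0206,1.9207,0.8897,1.5774,0.0176,0.2992,0.8475,-1.6030,1.5444,-1.6068
40,1.4555,1.0677,1.0444,1.8853,0.8433,1.5911,0.0218,0.3048,0.8427,-1.6367,1.5678,-1.6345
41,1.4835,1.0800,1.0683,1.8484,0.7969,1.6030,0.0261,0.3103,0.8379,-1.6694,1.5905,-1.6611
42,1.5110,1.0916,1.0925,1.8102,0.7507,1.6128,0.0305,0.3156,0.8331,-1.7010,1.6122,-1.6865
43,1.5378,1.1025,1.1167,1.7709,0.7049,1.6206,0.0351,0.3207,0.8281,-1.7314,1.6329,-1.7106
44,1.5641,1.1128,1.1410,1.7305,0.6596,1.6263,0.0398,0.3256,0.8231,-1.7606,1.6526,-1.7333
45,1.5897,1.1223,1.1655,1.6893,0.6150,1.6298,0.0447,0.3303,0.8180,-1.7884,1.6711,-1.7545
46,1.6148,1.1312,1.1899,1.6475,0.5713,1.6311,0.0496,0.3348,0.8129,-1.8149,1.6883,-1.7741
47,1.6391,1.1395,1.2144,1.6051,0.5285,1.6303,0.0546,0.3390,0.8078,-1.8398,1.7042,-1.7920
48,1.6629,1.1471,1.2388,1.5624,0.4867,1.6272,0.0597,0.3431,0.8026,-1.8632,1.7187,-1.8082
49,1.6860,1.1541,1.2631,1.5194,0.4462,1.6221,0.0649,0.3469,0.7974,-1.8850,1.7317,-1.8226
50,1.7085,1.1605,1.2874,1.4763,0.4069,1.6149,0.0701,0.3504,0.7923,-1.9050,1.7432,-1.8352
51,1.7303,1.1663,1.3116,1.4331,0.3690,1.6057,0.0754,0.3537,0.7871,-1.9234,1.7532,-1.8460
52,1.7515,1.1715,1.3356,1.3900,0.3326,1.5946,0.0807,0.3568,0.7820,-1.9400,1.7616,-1.8548
53,1.7720,1.1762,1.3594,1.3471,0.2976,1.5816,0.0860,0.3596,0.7769,-1.9547,1.7684,-1.8618
54,1.7919,1.1804,1.3830,1.3045,0.2642,1.5669,0.0913,0.3621,0.7718,-1.9676,1.7737,-1.8670
55,1.8111,1.1842,1.4064,1.2622,0.2324,1.5505,0.0966,0.3645,0.7668,-1.9787,1.7773,-1.8703
56,1.8297,1.1874,1.4295,1.2202,0.2021,1.5326,0.1019,0.3665,0.7618,-1.9879,1.7794,-1.8718
57,1.8477,1.1902,1.4524,1.1788,0.1734,1.5133,0.1071,0.3684,0.7569,-1.9952,1.7799,-1.8715
58,1.8651,1.1926,1.4749,1.1378,0.1464,1.4927,0.1123,0.3700,0.7521,,,
# final tip position (m): 0.1123 0.3700 0.7521


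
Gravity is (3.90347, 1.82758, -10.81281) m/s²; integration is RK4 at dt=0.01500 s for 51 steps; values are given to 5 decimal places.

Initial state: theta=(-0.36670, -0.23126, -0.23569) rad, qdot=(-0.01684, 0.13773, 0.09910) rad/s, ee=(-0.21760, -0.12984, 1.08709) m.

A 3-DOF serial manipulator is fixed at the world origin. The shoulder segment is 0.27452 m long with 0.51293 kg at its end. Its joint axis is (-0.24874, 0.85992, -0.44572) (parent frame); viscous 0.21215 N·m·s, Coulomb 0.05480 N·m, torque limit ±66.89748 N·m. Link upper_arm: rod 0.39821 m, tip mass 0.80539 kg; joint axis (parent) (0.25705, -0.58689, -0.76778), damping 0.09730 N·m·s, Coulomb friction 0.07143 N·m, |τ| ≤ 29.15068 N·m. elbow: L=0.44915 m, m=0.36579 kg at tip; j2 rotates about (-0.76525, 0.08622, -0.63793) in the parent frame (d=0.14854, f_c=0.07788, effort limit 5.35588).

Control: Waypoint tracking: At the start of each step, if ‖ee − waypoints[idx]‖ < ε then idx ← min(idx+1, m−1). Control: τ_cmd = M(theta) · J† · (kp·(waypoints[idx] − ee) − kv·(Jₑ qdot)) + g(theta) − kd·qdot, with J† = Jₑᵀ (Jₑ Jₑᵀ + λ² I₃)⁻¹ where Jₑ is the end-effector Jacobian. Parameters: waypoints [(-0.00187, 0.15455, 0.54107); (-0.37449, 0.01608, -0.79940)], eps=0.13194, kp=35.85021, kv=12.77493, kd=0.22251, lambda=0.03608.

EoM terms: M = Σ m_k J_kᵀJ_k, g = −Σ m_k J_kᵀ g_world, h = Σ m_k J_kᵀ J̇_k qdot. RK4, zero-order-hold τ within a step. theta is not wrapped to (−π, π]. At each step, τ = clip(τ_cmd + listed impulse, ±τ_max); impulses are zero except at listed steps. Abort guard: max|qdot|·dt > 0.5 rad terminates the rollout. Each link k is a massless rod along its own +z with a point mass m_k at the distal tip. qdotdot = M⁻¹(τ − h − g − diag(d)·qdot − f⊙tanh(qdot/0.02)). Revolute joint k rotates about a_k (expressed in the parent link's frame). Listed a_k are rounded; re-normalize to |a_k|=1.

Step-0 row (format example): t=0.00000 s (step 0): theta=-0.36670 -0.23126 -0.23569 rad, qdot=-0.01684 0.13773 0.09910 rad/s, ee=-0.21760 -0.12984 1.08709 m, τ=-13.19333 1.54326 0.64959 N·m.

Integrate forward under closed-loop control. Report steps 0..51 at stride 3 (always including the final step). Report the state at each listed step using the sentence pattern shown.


t=0.04500 s (step 3): theta=-0.45936 -0.38506 -0.31541 rad, qdot=-3.25262 -5.21023 -3.09626 rad/s, ee=-0.22119 -0.12308 1.08028 m, τ=-10.57015 1.95193 0.65491 N·m.
t=0.09000 s (step 6): theta=-0.61839 -0.62121 -0.48959 rad, qdot=-3.58926 -4.91306 -4.38968 rad/s, ee=-0.23472 -0.10287 1.05869 m, τ=-3.62995 1.07743 0.07821 N·m.
t=0.13500 s (step 9): theta=-0.76929 -0.81175 -0.68914 rad, qdot=-3.07942 -3.57031 -4.36531 rad/s, ee=-0.25360 -0.07431 1.02498 m, τ=1.36412 1.29272 -0.28218 N·m.
t=0.18000 s (step 12): theta=-0.89338 -0.94564 -0.87548 rad, qdot=-2.44920 -2.45014 -3.91098 rad/s, ee=-0.27149 -0.04432 0.98594 m, τ=3.75834 1.70945 -0.27892 N·m.
t=0.22500 s (step 15): theta=-0.99059 -1.03698 -1.04057 rad, qdot=-1.89201 -1.66086 -3.44862 rad/s, ee=-0.28440 -0.01706 0.94672 m, τ=4.62259 2.00594 -0.08149 N·m.
t=0.27000 s (step 18): theta=-1.06507 -1.09859 -1.18667 rad, qdot=-1.43622 -1.11087 -3.06589 rad/s, ee=-0.29090 0.00641 0.91002 m, τ=4.76706 2.17619 0.16947 N·m.
t=0.31500 s (step 21): theta=-1.12115 -1.13932 -1.31725 rad, qdot=-1.07047 -0.72070 -2.75393 rad/s, ee=-0.29137 0.02636 0.87690 m, τ=4.61699 2.26792 0.40639 N·m.
t=0.36000 s (step 24): theta=-1.16248 -1.16508 -1.43501 rad, qdot=-0.77755 -0.43870 -2.49131 rad/s, ee=-0.28694 0.04343 0.84757 m, τ=4.36699 2.31699 0.60561 N·m.
t=0.40500 s (step 27): theta=-1.19199 -1.17995 -1.54178 rad, qdot=-0.54252 -0.23180 -2.26288 rad/s, ee=-0.27889 0.05816 0.82184 m, τ=4.09785 2.34286 0.76366 N·m.
t=0.45000 s (step 30): theta=-1.21200 -1.18677 -1.63890 rad, qdot=-0.35369 -0.07819 -2.06020 rad/s, ee=-0.26835 0.07099 0.79936 m, τ=3.83922 2.35490 0.88470 N·m.
t=0.49500 s (step 33): theta=-1.22440 -1.18771 -1.72727 rad, qdot=-0.20279 0.02422 -1.86462 rad/s, ee=-0.25625 0.08228 0.77977 m, τ=3.59973 2.38562 0.97229 N·m.
t=0.54000 s (step 36): theta=-1.23075 -1.18524 -1.80680 rad, qdot=-0.08394 0.08430 -1.67834 rad/s, ee=-0.24351 0.09266 0.76271 m, τ=3.37799 2.44616 1.03791 N·m.
t=0.58500 s (step 39): theta=-1.23234 -1.18023 -1.87878 rad, qdot=0.00883 0.13727 -1.52713 rad/s, ee=-0.23047 0.10218 0.74780 m, τ=3.18246 2.47566 1.08912 N·m.
t=0.63000 s (step 42): theta=-1.23038 -1.17306 -1.94457 rad, qdot=0.07612 0.18052 -1.39957 rad/s, ee=-0.21746 0.11075 0.73467 m, τ=3.04320 2.48644 1.12497 N·m.
t=0.67500 s (step 45): theta=-1.22569 -1.16411 -2.00488 rad, qdot=0.13035 0.21607 -1.28361 rad/s, ee=-0.20472 0.11835 0.72312 m, τ=2.89992 2.48518 1.14662 N·m.
t=0.72000 s (step 48): theta=-1.21883 -1.15372 -2.06026 rad, qdot=0.17304 0.24524 -1.18038 rad/s, ee=-0.19231 0.12503 0.71300 m, τ=2.75616 2.47607 1.15782 N·m.
t=0.76500 s (step 51): theta=-1.21028 -1.14213 -2.11128 rad, qdot=0.20561 0.26902 -1.08937 rad/s, ee=-0.18029 0.13085 0.70415 m.


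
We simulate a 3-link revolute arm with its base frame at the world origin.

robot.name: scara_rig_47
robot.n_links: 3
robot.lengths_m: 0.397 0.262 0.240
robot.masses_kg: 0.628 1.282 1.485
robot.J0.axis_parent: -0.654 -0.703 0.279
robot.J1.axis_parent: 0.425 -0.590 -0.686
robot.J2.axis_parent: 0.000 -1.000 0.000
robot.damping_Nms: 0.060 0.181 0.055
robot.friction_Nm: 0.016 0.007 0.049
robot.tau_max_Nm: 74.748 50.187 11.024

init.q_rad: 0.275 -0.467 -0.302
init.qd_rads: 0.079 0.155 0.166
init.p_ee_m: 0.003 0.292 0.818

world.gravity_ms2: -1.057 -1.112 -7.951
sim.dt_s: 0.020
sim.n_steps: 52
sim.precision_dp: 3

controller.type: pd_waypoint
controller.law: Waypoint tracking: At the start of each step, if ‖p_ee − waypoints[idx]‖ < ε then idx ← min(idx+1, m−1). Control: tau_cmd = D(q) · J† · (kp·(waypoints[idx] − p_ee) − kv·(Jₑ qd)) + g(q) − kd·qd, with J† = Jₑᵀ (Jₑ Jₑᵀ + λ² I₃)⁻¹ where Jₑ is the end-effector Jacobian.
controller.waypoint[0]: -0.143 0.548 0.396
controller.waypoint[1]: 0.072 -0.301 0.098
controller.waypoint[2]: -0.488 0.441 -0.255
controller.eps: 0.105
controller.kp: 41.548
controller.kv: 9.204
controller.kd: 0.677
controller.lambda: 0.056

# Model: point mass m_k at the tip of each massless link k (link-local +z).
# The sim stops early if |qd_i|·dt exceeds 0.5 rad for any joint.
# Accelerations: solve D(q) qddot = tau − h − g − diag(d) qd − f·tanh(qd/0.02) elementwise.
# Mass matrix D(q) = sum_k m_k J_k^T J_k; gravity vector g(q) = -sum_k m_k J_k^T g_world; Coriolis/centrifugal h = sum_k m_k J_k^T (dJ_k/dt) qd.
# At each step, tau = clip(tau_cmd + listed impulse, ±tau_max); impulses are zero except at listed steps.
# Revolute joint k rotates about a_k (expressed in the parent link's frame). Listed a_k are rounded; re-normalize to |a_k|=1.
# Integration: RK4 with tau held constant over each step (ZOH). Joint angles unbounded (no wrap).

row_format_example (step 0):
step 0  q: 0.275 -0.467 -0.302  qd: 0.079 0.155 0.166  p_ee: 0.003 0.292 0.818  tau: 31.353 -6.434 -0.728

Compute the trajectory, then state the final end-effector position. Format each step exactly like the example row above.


step 1  q: 0.282 -0.461 -0.316  qd: 0.659 0.469 -1.540  p_ee: -0.001 0.295 0.816  tau: 25.058 -4.899 0.670
step 2  q: 0.299 -0.453 -0.351  qd: 1.032 0.313 -1.984  p_ee: -0.006 0.303 0.811  tau: 18.718 -3.425 0.970
step 3  q: 0.323 -0.449 -0.392  qd: 1.309 0.109 -2.125  p_ee: -0.013 0.316 0.802  tau: 12.724 -2.161 1.003
step 4  q: 0.351 -0.448 -0.435  qd: 1.514 -0.083 -2.139  p_ee: -0.022 0.331 0.791  tau: 7.187 -1.075 0.942
step 5  q: 0.383 -0.452 -0.477  qd: 1.656 -0.252 -2.075  p_ee: -0.034 0.349 0.778  tau: 2.179 -0.125 0.842
step 6  q: 0.417 -0.458 -0.517  qd: 1.744 -0.402 -1.959  p_ee: -0.046 0.368 0.762  tau: -2.258 0.725 0.732
step 7  q: 0.452 -0.468 -0.555  qd: 1.786 -0.528 -1.814  p_ee: -0.059 0.388 0.745  tau: -6.108 1.491 0.630
step 8  q: 0.488 -0.479 -0.590  qd: 1.790 -0.631 -1.658  p_ee: -0.073 0.408 0.727  tau: -9.382 2.183 0.547
step 9  q: 0.523 -0.493 -0.621  qd: 1.765 -0.711 -1.504  p_ee: -0.086 0.427 0.708  tau: -12.113 2.806 0.489
step 10  q: 0.558 -0.507 -0.650  qd: 1.715 -0.768 -1.361  p_ee: -0.099 0.446 0.688  tau: -14.346 3.361 0.456
step 11  q: 0.592 -0.523 -0.676  qd: 1.646 -0.804 -1.233  p_ee: -0.112 0.463 0.668  tau: -16.131 3.851 0.446
step 12  q: 0.624 -0.539 -0.699  qd: 1.564 -0.823 -1.121  p_ee: -0.124 0.480 0.648  tau: -17.521 4.279 0.457
step 13  q: 0.654 -0.556 -0.721  qd: 1.472 -0.827 -1.027  p_ee: -0.134 0.494 0.628  tau: -18.565 4.647 0.484
step 14  q: 0.682 -0.572 -0.740  qd: 1.374 -0.818 -0.948  p_ee: -0.144 0.508 0.608  tau: -19.311 4.960 0.525
step 15  q: 0.709 -0.589 -0.759  qd: 1.271 -0.800 -0.884  p_ee: -0.153 0.520 0.589  tau: -19.805 5.220 0.577
step 16  q: 0.733 -0.604 -0.776  qd: 1.167 -0.774 -0.831  p_ee: -0.161 0.531 0.571  tau: -20.086 5.434 0.635
step 17  q: 0.756 -0.619 -0.792  qd: 1.064 -0.743 -0.788  p_ee: -0.168 0.540 0.554  tau: -20.191 5.604 0.697
step 18  q: 0.776 -0.634 -0.807  qd: 0.962 -0.708 -0.753  p_ee: -0.173 0.548 0.538  tau: -20.152 5.737 0.761
step 19  q: 0.794 -0.648 -0.822  qd: 0.863 -0.671 -0.723  p_ee: -0.178 0.555 0.523  tau: -19.998 5.836 0.825
step 20  q: 0.810 -0.661 -0.836  qd: 0.767 -0.633 -0.698  p_ee: -0.182 0.561 0.508  tau: -19.753 5.906 0.888
step 21  q: 0.825 -0.673 -0.850  qd: 0.677 -0.594 -0.675  p_ee: -0.184 0.566 0.495  tau: -19.439 5.950 0.948
step 22  q: 0.838 -0.684 -0.863  qd: 0.591 -0.555 -0.654  p_ee: -0.187 0.571 0.483  tau: -11.953 9.341 -6.667
step 23  q: 0.856 -0.673 -0.923  qd: 1.234 1.636 -5.217  p_ee: -0.186 0.569 0.471  tau: -12.623 6.836 -2.727
step 24  q: 0.883 -0.633 -1.044  qd: 1.427 2.269 -6.825  p_ee: -0.183 0.558 0.456  tau: -15.348 5.463 -1.620
step 25  q: 0.911 -0.588 -1.187  qd: 1.402 2.289 -7.379  p_ee: -0.179 0.542 0.440  tau: -18.400 4.615 -1.245
step 26  q: 0.938 -0.544 -1.336  qd: 1.250 2.059 -7.551  p_ee: -0.175 0.521 0.423  tau: -21.090 4.038 -0.930
step 27  q: 0.960 -0.507 -1.487  qd: 1.011 1.703 -7.568  p_ee: -0.171 0.498 0.406  tau: -23.262 3.621 -0.503
step 28  q: 0.977 -0.477 -1.637  qd: 0.701 1.261 -7.511  p_ee: -0.166 0.473 0.388  tau: -24.973 3.309 0.050
step 29  q: 0.988 -0.457 -1.786  qd: 0.329 0.740 -7.406  p_ee: -0.161 0.445 0.370  tau: -26.344 3.070 0.689
step 30  q: 0.990 -0.448 -1.933  qd: -0.100 0.126 -7.259  p_ee: -0.155 0.416 0.353  tau: -27.495 2.885 1.356
step 31  q: 0.983 -0.453 -2.076  qd: -0.582 -0.602 -7.063  p_ee: -0.150 0.386 0.336  tau: -28.506 2.733 1.990
step 32  q: 0.966 -0.474 -2.214  qd: -1.115 -1.472 -6.801  p_ee: -0.146 0.356 0.321  tau: -29.344 2.599 2.525
step 33  q: 0.938 -0.513 -2.347  qd: -1.692 -2.505 -6.446  p_ee: -0.142 0.326 0.307  tau: -29.773 2.457 2.903
step 34  q: 0.898 -0.575 -2.471  qd: -2.304 -3.696 -5.968  p_ee: -0.139 0.296 0.297  tau: -29.179 2.266 3.074
step 35  q: 0.846 -0.662 -2.584  qd: -2.929 -4.985 -5.336  p_ee: -0.137 0.268 0.292  tau: -26.486 2.000 3.009
step 36  q: 0.782 -0.774 -2.683  qd: -3.525 -6.232 -4.539  p_ee: -0.134 0.241 0.292  tau: -20.683 1.684 2.717
step 37  q: 0.706 -0.909 -2.765  qd: -4.013 -7.193 -3.603  p_ee: -0.129 0.215 0.297  tau: -12.291 1.393 2.250
step 38  q: 0.623 -1.057 -2.827  qd: -4.300 -7.587 -2.618  p_ee: -0.120 0.192 0.306  tau: -4.001 1.161 1.699
step 39  q: 0.537 -1.206 -2.870  qd: -4.336 -7.282 -1.719  p_ee: -0.108 0.170 0.317  tau: 1.513 0.952 1.149
step 40  q: 0.452 -1.344 -2.898  qd: -4.158 -6.441 -1.006  p_ee: -0.094 0.149 0.328  tau: 3.716 0.764 0.647
step 41  q: 0.372 -1.462 -2.912  qd: -3.871 -5.406 -0.493  p_ee: -0.078 0.131 0.337  tau: 3.680 0.642 0.197
step 42  q: 0.297 -1.561 -2.919  qd: -3.576 -4.465 -0.134  p_ee: -0.063 0.114 0.343  tau: 2.677 0.617 -0.209
step 43  q: 0.228 -1.643 -2.919  qd: -3.332 -3.737 0.113  p_ee: -0.048 0.098 0.348  tau: 1.499 0.676 -0.561
step 44  q: 0.163 -1.712 -2.915  qd: -3.152 -3.207 0.278  p_ee: -0.033 0.083 0.350  tau: 0.493 0.778 -0.846
step 45  q: 0.101 -1.772 -2.908  qd: -3.032 -2.819 0.399  p_ee: -0.019 0.070 0.352  tau: -0.249 0.884 -1.083
step 46  q: 0.042 -1.825 -2.899  qd: -2.959 -2.519 0.481  p_ee: -0.006 0.056 0.351  tau: -0.726 0.966 -1.265
step 47  q: -0.017 -1.873 -2.889  qd: -2.919 -2.270 0.529  p_ee: 0.006 0.043 0.350  tau: -0.956 1.006 -1.391
step 48  q: -0.075 -1.916 -2.879  qd: -2.903 -2.054 0.548  p_ee: 0.018 0.031 0.348  tau: -0.958 1.000 -1.460
step 49  q: -0.133 -1.956 -2.868  qd: -2.904 -1.861 0.543  p_ee: 0.030 0.018 0.346  tau: -0.750 0.946 -1.477
step 50  q: -0.192 -1.991 -2.857  qd: -2.914 -1.686 0.519  p_ee: 0.041 0.005 0.342  tau: -0.351 0.847 -1.446
step 51  q: -0.250 -2.023 -2.847  qd: -2.928 -1.528 0.479  p_ee: 0.052 -0.008 0.338  tau: 0.216 0.709 -1.373
step 52  q: -0.309 -2.052 -2.838  qd: -2.941 -1.384 0.427  p_ee: 0.063 -0.021 0.333
final p_ee position (m): 0.063 -0.021 0.333
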